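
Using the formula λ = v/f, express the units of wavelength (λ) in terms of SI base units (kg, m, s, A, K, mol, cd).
Units of each symbol in λ = v/f:
  v (wave speed): m/s
  f (frequency): 1/s  → in the denominator, contributes s

Multiplying the contributions: [m/s] · [s]
Adding exponents of each base unit: m: 1
SI base units of wavelength: m

Answer: m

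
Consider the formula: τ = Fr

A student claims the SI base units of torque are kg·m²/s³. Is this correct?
Units of each symbol in τ = Fr:
  F (force): kg·m/s²
  r (lever arm): m

Multiplying the contributions: [kg·m/s²] · [m]
Adding exponents of each base unit: kg: 1, m: 2, s: -2
SI base units of torque: kg·m²/s²

The claimed units kg·m²/s³ (exponents kg: 1, m: 2, s: -3) do not match the derived units kg·m²/s² (exponents kg: 1, m: 2, s: -2), so the claim is incorrect.

Answer: No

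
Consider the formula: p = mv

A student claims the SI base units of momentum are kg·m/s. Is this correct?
Units of each symbol in p = mv:
  m (mass): kg
  v (velocity): m/s

Multiplying the contributions: [kg] · [m/s]
Adding exponents of each base unit: kg: 1, m: 1, s: -1
SI base units of momentum: kg·m/s

The claimed units kg·m/s match the derived units, so the claim is correct.

Answer: Yes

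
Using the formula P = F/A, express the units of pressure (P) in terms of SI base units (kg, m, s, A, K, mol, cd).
Units of each symbol in P = F/A:
  F (force): kg·m/s²
  A (area): m²  → in the denominator, contributes 1/m²

Multiplying the contributions: [kg·m/s²] · [1/m²]
Adding exponents of each base unit: kg: 1, m: -1, s: -2
SI base units of pressure: kg/(m·s²)

Answer: kg/(m·s²)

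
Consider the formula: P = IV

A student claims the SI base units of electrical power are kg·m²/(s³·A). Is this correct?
Units of each symbol in P = IV:
  I (current): A
  V (voltage, in volts): kg·m²/(s³·A)

Multiplying the contributions: [A] · [kg·m²/(s³·A)]
Adding exponents of each base unit: kg: 1, m: 2, s: -3
SI base units of electrical power: kg·m²/s³

The claimed units kg·m²/(s³·A) (exponents kg: 1, m: 2, s: -3, A: -1) do not match the derived units kg·m²/s³ (exponents kg: 1, m: 2, s: -3), so the claim is incorrect.

Answer: No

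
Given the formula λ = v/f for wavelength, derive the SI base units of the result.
Units of each symbol in λ = v/f:
  v (wave speed): m/s
  f (frequency): 1/s  → in the denominator, contributes s

Multiplying the contributions: [m/s] · [s]
Adding exponents of each base unit: m: 1
SI base units of wavelength: m

Answer: m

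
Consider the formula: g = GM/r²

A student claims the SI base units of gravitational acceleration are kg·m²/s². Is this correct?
Units of each symbol in g = GM/r²:
  G (gravitational constant): m³/(kg·s²)
  M (mass): kg
  r (distance): m  → to the power 2 in the denominator, contributes 1/m²

Multiplying the contributions: [m³/(kg·s²)] · [kg] · [1/m²]
Adding exponents of each base unit: m: 1, s: -2
SI base units of gravitational acceleration: m/s²

The claimed units kg·m²/s² (exponents kg: 1, m: 2, s: -2) do not match the derived units m/s² (exponents m: 1, s: -2), so the claim is incorrect.

Answer: No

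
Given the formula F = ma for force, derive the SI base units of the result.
Units of each symbol in F = ma:
  m (mass): kg
  a (acceleration): m/s²

Multiplying the contributions: [kg] · [m/s²]
Adding exponents of each base unit: kg: 1, m: 1, s: -2
SI base units of force: kg·m/s²

Answer: kg·m/s²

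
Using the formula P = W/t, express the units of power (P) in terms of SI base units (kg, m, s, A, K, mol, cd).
Units of each symbol in P = W/t:
  W (work): kg·m²/s²
  t (time): s  → in the denominator, contributes 1/s

Multiplying the contributions: [kg·m²/s²] · [1/s]
Adding exponents of each base unit: kg: 1, m: 2, s: -3
SI base units of power: kg·m²/s³

Answer: kg·m²/s³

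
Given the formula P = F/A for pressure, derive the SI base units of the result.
Units of each symbol in P = F/A:
  F (force): kg·m/s²
  A (area): m²  → in the denominator, contributes 1/m²

Multiplying the contributions: [kg·m/s²] · [1/m²]
Adding exponents of each base unit: kg: 1, m: -1, s: -2
SI base units of pressure: kg/(m·s²)

Answer: kg/(m·s²)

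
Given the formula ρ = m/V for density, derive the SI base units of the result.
Units of each symbol in ρ = m/V:
  m (mass): kg
  V (volume): m³  → in the denominator, contributes 1/m³

Multiplying the contributions: [kg] · [1/m³]
Adding exponents of each base unit: kg: 1, m: -3
SI base units of density: kg/m³

Answer: kg/m³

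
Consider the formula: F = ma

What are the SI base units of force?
Units of each symbol in F = ma:
  m (mass): kg
  a (acceleration): m/s²

Multiplying the contributions: [kg] · [m/s²]
Adding exponents of each base unit: kg: 1, m: 1, s: -2
SI base units of force: kg·m/s²

Answer: kg·m/s²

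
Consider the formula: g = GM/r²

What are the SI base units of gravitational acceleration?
Units of each symbol in g = GM/r²:
  G (gravitational constant): m³/(kg·s²)
  M (mass): kg
  r (distance): m  → to the power 2 in the denominator, contributes 1/m²

Multiplying the contributions: [m³/(kg·s²)] · [kg] · [1/m²]
Adding exponents of each base unit: m: 1, s: -2
SI base units of gravitational acceleration: m/s²

Answer: m/s²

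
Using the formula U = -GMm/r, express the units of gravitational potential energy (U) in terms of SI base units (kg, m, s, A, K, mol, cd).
Units of each symbol in U = -GMm/r:
  G (gravitational constant): m³/(kg·s²)
  M (mass): kg
  m (mass): kg
  r (distance): m  → in the denominator, contributes 1/m
  The minus sign does not affect the units.

Multiplying the contributions: [m³/(kg·s²)] · [kg] · [kg] · [1/m]
Adding exponents of each base unit: kg: 1, m: 2, s: -2
SI base units of gravitational potential energy: kg·m²/s²

Answer: kg·m²/s²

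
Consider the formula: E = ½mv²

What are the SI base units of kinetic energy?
Units of each symbol in E = ½mv²:
  m (mass): kg
  v (speed): m/s  → to the power 2, contributes m²/s²
  The factor ½ is dimensionless.

Multiplying the contributions: [kg] · [m²/s²]
Adding exponents of each base unit: kg: 1, m: 2, s: -2
SI base units of kinetic energy: kg·m²/s²

Answer: kg·m²/s²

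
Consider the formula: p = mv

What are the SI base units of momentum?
Units of each symbol in p = mv:
  m (mass): kg
  v (velocity): m/s

Multiplying the contributions: [kg] · [m/s]
Adding exponents of each base unit: kg: 1, m: 1, s: -1
SI base units of momentum: kg·m/s

Answer: kg·m/s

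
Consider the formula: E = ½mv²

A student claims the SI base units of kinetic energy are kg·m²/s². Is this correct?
Units of each symbol in E = ½mv²:
  m (mass): kg
  v (speed): m/s  → to the power 2, contributes m²/s²
  The factor ½ is dimensionless.

Multiplying the contributions: [kg] · [m²/s²]
Adding exponents of each base unit: kg: 1, m: 2, s: -2
SI base units of kinetic energy: kg·m²/s²

The claimed units kg·m²/s² match the derived units, so the claim is correct.

Answer: Yes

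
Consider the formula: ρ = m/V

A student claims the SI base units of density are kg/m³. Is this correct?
Units of each symbol in ρ = m/V:
  m (mass): kg
  V (volume): m³  → in the denominator, contributes 1/m³

Multiplying the contributions: [kg] · [1/m³]
Adding exponents of each base unit: kg: 1, m: -3
SI base units of density: kg/m³

The claimed units kg/m³ match the derived units, so the claim is correct.

Answer: Yes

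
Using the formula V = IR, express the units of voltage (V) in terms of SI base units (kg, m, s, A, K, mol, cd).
Units of each symbol in V = IR:
  I (current): A
  R (resistance, in ohms): kg·m²/(s³·A²)

Multiplying the contributions: [A] · [kg·m²/(s³·A²)]
Adding exponents of each base unit: kg: 1, m: 2, s: -3, A: -1
SI base units of voltage: kg·m²/(s³·A)

Answer: kg·m²/(s³·A)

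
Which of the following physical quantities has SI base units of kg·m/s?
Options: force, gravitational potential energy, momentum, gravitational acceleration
Checking the SI base units of each option:
  force (F = ma): kg·m/s²  ✗
  gravitational potential energy (U = -GMm/r): kg·m²/s²  ✗
  momentum (p = mv): kg·m/s  ✓ matches
  gravitational acceleration (g = GM/r²): m/s²  ✗

Only momentum has units kg·m/s.

Answer: momentum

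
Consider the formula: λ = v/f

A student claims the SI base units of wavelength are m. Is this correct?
Units of each symbol in λ = v/f:
  v (wave speed): m/s
  f (frequency): 1/s  → in the denominator, contributes s

Multiplying the contributions: [m/s] · [s]
Adding exponents of each base unit: m: 1
SI base units of wavelength: m

The claimed units m match the derived units, so the claim is correct.

Answer: Yes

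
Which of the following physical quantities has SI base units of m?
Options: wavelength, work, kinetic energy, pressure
Checking the SI base units of each option:
  wavelength (λ = v/f): m  ✓ matches
  work (W = Fd): kg·m²/s²  ✗
  kinetic energy (E = ½mv²): kg·m²/s²  ✗
  pressure (P = F/A): kg/(m·s²)  ✗

Only wavelength has units m.

Answer: wavelength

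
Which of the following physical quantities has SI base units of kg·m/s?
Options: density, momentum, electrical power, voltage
Checking the SI base units of each option:
  density (ρ = m/V): kg/m³  ✗
  momentum (p = mv): kg·m/s  ✓ matches
  electrical power (P = IV): kg·m²/s³  ✗
  voltage (V = IR): kg·m²/(s³·A)  ✗

Only momentum has units kg·m/s.

Answer: momentum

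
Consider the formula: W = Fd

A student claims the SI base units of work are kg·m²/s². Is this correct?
Units of each symbol in W = Fd:
  F (force): kg·m/s²
  d (displacement): m

Multiplying the contributions: [kg·m/s²] · [m]
Adding exponents of each base unit: kg: 1, m: 2, s: -2
SI base units of work: kg·m²/s²

The claimed units kg·m²/s² match the derived units, so the claim is correct.

Answer: Yes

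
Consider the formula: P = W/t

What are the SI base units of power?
Units of each symbol in P = W/t:
  W (work): kg·m²/s²
  t (time): s  → in the denominator, contributes 1/s

Multiplying the contributions: [kg·m²/s²] · [1/s]
Adding exponents of each base unit: kg: 1, m: 2, s: -3
SI base units of power: kg·m²/s³

Answer: kg·m²/s³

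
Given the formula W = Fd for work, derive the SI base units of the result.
Units of each symbol in W = Fd:
  F (force): kg·m/s²
  d (displacement): m

Multiplying the contributions: [kg·m/s²] · [m]
Adding exponents of each base unit: kg: 1, m: 2, s: -2
SI base units of work: kg·m²/s²

Answer: kg·m²/s²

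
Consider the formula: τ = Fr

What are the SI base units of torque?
Units of each symbol in τ = Fr:
  F (force): kg·m/s²
  r (lever arm): m

Multiplying the contributions: [kg·m/s²] · [m]
Adding exponents of each base unit: kg: 1, m: 2, s: -2
SI base units of torque: kg·m²/s²

Answer: kg·m²/s²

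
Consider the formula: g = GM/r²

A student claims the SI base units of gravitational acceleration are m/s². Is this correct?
Units of each symbol in g = GM/r²:
  G (gravitational constant): m³/(kg·s²)
  M (mass): kg
  r (distance): m  → to the power 2 in the denominator, contributes 1/m²

Multiplying the contributions: [m³/(kg·s²)] · [kg] · [1/m²]
Adding exponents of each base unit: m: 1, s: -2
SI base units of gravitational acceleration: m/s²

The claimed units m/s² match the derived units, so the claim is correct.

Answer: Yes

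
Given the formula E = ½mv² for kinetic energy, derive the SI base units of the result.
Units of each symbol in E = ½mv²:
  m (mass): kg
  v (speed): m/s  → to the power 2, contributes m²/s²
  The factor ½ is dimensionless.

Multiplying the contributions: [kg] · [m²/s²]
Adding exponents of each base unit: kg: 1, m: 2, s: -2
SI base units of kinetic energy: kg·m²/s²

Answer: kg·m²/s²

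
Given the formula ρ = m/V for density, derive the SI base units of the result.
Units of each symbol in ρ = m/V:
  m (mass): kg
  V (volume): m³  → in the denominator, contributes 1/m³

Multiplying the contributions: [kg] · [1/m³]
Adding exponents of each base unit: kg: 1, m: -3
SI base units of density: kg/m³

Answer: kg/m³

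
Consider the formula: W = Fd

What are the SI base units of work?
Units of each symbol in W = Fd:
  F (force): kg·m/s²
  d (displacement): m

Multiplying the contributions: [kg·m/s²] · [m]
Adding exponents of each base unit: kg: 1, m: 2, s: -2
SI base units of work: kg·m²/s²

Answer: kg·m²/s²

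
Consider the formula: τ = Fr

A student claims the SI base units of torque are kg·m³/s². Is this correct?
Units of each symbol in τ = Fr:
  F (force): kg·m/s²
  r (lever arm): m

Multiplying the contributions: [kg·m/s²] · [m]
Adding exponents of each base unit: kg: 1, m: 2, s: -2
SI base units of torque: kg·m²/s²

The claimed units kg·m³/s² (exponents kg: 1, m: 3, s: -2) do not match the derived units kg·m²/s² (exponents kg: 1, m: 2, s: -2), so the claim is incorrect.

Answer: No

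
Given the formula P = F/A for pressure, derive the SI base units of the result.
Units of each symbol in P = F/A:
  F (force): kg·m/s²
  A (area): m²  → in the denominator, contributes 1/m²

Multiplying the contributions: [kg·m/s²] · [1/m²]
Adding exponents of each base unit: kg: 1, m: -1, s: -2
SI base units of pressure: kg/(m·s²)

Answer: kg/(m·s²)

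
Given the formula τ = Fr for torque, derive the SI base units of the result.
Units of each symbol in τ = Fr:
  F (force): kg·m/s²
  r (lever arm): m

Multiplying the contributions: [kg·m/s²] · [m]
Adding exponents of each base unit: kg: 1, m: 2, s: -2
SI base units of torque: kg·m²/s²

Answer: kg·m²/s²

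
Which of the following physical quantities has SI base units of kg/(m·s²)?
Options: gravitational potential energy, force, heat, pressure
Checking the SI base units of each option:
  gravitational potential energy (U = -GMm/r): kg·m²/s²  ✗
  force (F = ma): kg·m/s²  ✗
  heat (Q = mcΔT): kg·m²/s²  ✗
  pressure (P = F/A): kg/(m·s²)  ✓ matches

Only pressure has units kg/(m·s²).

Answer: pressure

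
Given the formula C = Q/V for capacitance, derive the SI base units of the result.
Units of each symbol in C = Q/V:
  Q (charge, in coulombs): s·A
  V (voltage, in volts): kg·m²/(s³·A)  → in the denominator, contributes s³·A/(kg·m²)

Multiplying the contributions: [s·A] · [s³·A/(kg·m²)]
Adding exponents of each base unit: kg: -1, m: -2, s: 4, A: 2
SI base units of capacitance: s⁴·A²/(kg·m²)

Answer: s⁴·A²/(kg·m²)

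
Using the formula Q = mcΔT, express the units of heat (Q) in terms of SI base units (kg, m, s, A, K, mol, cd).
Units of each symbol in Q = mcΔT:
  m (mass): kg
  c (specific heat capacity, in J/(kg·K)): m²/(s²·K)
  ΔT (temperature change): K

Multiplying the contributions: [kg] · [m²/(s²·K)] · [K]
Adding exponents of each base unit: kg: 1, m: 2, s: -2
SI base units of heat: kg·m²/s²

Answer: kg·m²/s²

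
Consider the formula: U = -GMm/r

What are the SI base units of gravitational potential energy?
Units of each symbol in U = -GMm/r:
  G (gravitational constant): m³/(kg·s²)
  M (mass): kg
  m (mass): kg
  r (distance): m  → in the denominator, contributes 1/m
  The minus sign does not affect the units.

Multiplying the contributions: [m³/(kg·s²)] · [kg] · [kg] · [1/m]
Adding exponents of each base unit: kg: 1, m: 2, s: -2
SI base units of gravitational potential energy: kg·m²/s²

Answer: kg·m²/s²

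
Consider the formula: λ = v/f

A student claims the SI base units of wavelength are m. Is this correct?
Units of each symbol in λ = v/f:
  v (wave speed): m/s
  f (frequency): 1/s  → in the denominator, contributes s

Multiplying the contributions: [m/s] · [s]
Adding exponents of each base unit: m: 1
SI base units of wavelength: m

The claimed units m match the derived units, so the claim is correct.

Answer: Yes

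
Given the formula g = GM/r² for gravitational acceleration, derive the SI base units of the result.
Units of each symbol in g = GM/r²:
  G (gravitational constant): m³/(kg·s²)
  M (mass): kg
  r (distance): m  → to the power 2 in the denominator, contributes 1/m²

Multiplying the contributions: [m³/(kg·s²)] · [kg] · [1/m²]
Adding exponents of each base unit: m: 1, s: -2
SI base units of gravitational acceleration: m/s²

Answer: m/s²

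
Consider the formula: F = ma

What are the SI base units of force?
Units of each symbol in F = ma:
  m (mass): kg
  a (acceleration): m/s²

Multiplying the contributions: [kg] · [m/s²]
Adding exponents of each base unit: kg: 1, m: 1, s: -2
SI base units of force: kg·m/s²

Answer: kg·m/s²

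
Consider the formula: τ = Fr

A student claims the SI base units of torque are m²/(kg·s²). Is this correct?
Units of each symbol in τ = Fr:
  F (force): kg·m/s²
  r (lever arm): m

Multiplying the contributions: [kg·m/s²] · [m]
Adding exponents of each base unit: kg: 1, m: 2, s: -2
SI base units of torque: kg·m²/s²

The claimed units m²/(kg·s²) (exponents kg: -1, m: 2, s: -2) do not match the derived units kg·m²/s² (exponents kg: 1, m: 2, s: -2), so the claim is incorrect.

Answer: No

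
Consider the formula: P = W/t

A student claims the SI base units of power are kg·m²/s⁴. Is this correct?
Units of each symbol in P = W/t:
  W (work): kg·m²/s²
  t (time): s  → in the denominator, contributes 1/s

Multiplying the contributions: [kg·m²/s²] · [1/s]
Adding exponents of each base unit: kg: 1, m: 2, s: -3
SI base units of power: kg·m²/s³

The claimed units kg·m²/s⁴ (exponents kg: 1, m: 2, s: -4) do not match the derived units kg·m²/s³ (exponents kg: 1, m: 2, s: -3), so the claim is incorrect.

Answer: No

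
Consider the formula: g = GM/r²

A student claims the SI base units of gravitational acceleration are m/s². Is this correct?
Units of each symbol in g = GM/r²:
  G (gravitational constant): m³/(kg·s²)
  M (mass): kg
  r (distance): m  → to the power 2 in the denominator, contributes 1/m²

Multiplying the contributions: [m³/(kg·s²)] · [kg] · [1/m²]
Adding exponents of each base unit: m: 1, s: -2
SI base units of gravitational acceleration: m/s²

The claimed units m/s² match the derived units, so the claim is correct.

Answer: Yes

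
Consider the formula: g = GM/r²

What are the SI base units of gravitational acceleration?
Units of each symbol in g = GM/r²:
  G (gravitational constant): m³/(kg·s²)
  M (mass): kg
  r (distance): m  → to the power 2 in the denominator, contributes 1/m²

Multiplying the contributions: [m³/(kg·s²)] · [kg] · [1/m²]
Adding exponents of each base unit: m: 1, s: -2
SI base units of gravitational acceleration: m/s²

Answer: m/s²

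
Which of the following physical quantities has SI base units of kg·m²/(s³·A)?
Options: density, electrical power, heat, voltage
Checking the SI base units of each option:
  density (ρ = m/V): kg/m³  ✗
  electrical power (P = IV): kg·m²/s³  ✗
  heat (Q = mcΔT): kg·m²/s²  ✗
  voltage (V = IR): kg·m²/(s³·A)  ✓ matches

Only voltage has units kg·m²/(s³·A).

Answer: voltage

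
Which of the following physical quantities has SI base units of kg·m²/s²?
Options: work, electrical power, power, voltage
Checking the SI base units of each option:
  work (W = Fd): kg·m²/s²  ✓ matches
  electrical power (P = IV): kg·m²/s³  ✗
  power (P = W/t): kg·m²/s³  ✗
  voltage (V = IR): kg·m²/(s³·A)  ✗

Only work has units kg·m²/s².

Answer: work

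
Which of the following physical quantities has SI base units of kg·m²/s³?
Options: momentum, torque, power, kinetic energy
Checking the SI base units of each option:
  momentum (p = mv): kg·m/s  ✗
  torque (τ = Fr): kg·m²/s²  ✗
  power (P = W/t): kg·m²/s³  ✓ matches
  kinetic energy (E = ½mv²): kg·m²/s²  ✗

Only power has units kg·m²/s³.

Answer: power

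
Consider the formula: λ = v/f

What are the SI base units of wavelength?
Units of each symbol in λ = v/f:
  v (wave speed): m/s
  f (frequency): 1/s  → in the denominator, contributes s

Multiplying the contributions: [m/s] · [s]
Adding exponents of each base unit: m: 1
SI base units of wavelength: m

Answer: m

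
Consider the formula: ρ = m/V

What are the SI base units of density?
Units of each symbol in ρ = m/V:
  m (mass): kg
  V (volume): m³  → in the denominator, contributes 1/m³

Multiplying the contributions: [kg] · [1/m³]
Adding exponents of each base unit: kg: 1, m: -3
SI base units of density: kg/m³

Answer: kg/m³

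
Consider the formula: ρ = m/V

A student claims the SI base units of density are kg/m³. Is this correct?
Units of each symbol in ρ = m/V:
  m (mass): kg
  V (volume): m³  → in the denominator, contributes 1/m³

Multiplying the contributions: [kg] · [1/m³]
Adding exponents of each base unit: kg: 1, m: -3
SI base units of density: kg/m³

The claimed units kg/m³ match the derived units, so the claim is correct.

Answer: Yes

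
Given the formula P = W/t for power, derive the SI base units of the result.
Units of each symbol in P = W/t:
  W (work): kg·m²/s²
  t (time): s  → in the denominator, contributes 1/s

Multiplying the contributions: [kg·m²/s²] · [1/s]
Adding exponents of each base unit: kg: 1, m: 2, s: -3
SI base units of power: kg·m²/s³

Answer: kg·m²/s³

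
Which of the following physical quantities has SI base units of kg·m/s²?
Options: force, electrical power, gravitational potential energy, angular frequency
Checking the SI base units of each option:
  force (F = ma): kg·m/s²  ✓ matches
  electrical power (P = IV): kg·m²/s³  ✗
  gravitational potential energy (U = -GMm/r): kg·m²/s²  ✗
  angular frequency (ω = 2πf): 1/s  ✗

Only force has units kg·m/s².

Answer: force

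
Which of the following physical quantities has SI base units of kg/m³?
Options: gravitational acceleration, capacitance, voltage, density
Checking the SI base units of each option:
  gravitational acceleration (g = GM/r²): m/s²  ✗
  capacitance (C = Q/V): s⁴·A²/(kg·m²)  ✗
  voltage (V = IR): kg·m²/(s³·A)  ✗
  density (ρ = m/V): kg/m³  ✓ matches

Only density has units kg/m³.

Answer: density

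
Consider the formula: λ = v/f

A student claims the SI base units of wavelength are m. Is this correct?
Units of each symbol in λ = v/f:
  v (wave speed): m/s
  f (frequency): 1/s  → in the denominator, contributes s

Multiplying the contributions: [m/s] · [s]
Adding exponents of each base unit: m: 1
SI base units of wavelength: m

The claimed units m match the derived units, so the claim is correct.

Answer: Yes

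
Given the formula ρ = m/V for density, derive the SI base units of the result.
Units of each symbol in ρ = m/V:
  m (mass): kg
  V (volume): m³  → in the denominator, contributes 1/m³

Multiplying the contributions: [kg] · [1/m³]
Adding exponents of each base unit: kg: 1, m: -3
SI base units of density: kg/m³

Answer: kg/m³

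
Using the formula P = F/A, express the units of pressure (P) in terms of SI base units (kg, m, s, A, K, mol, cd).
Units of each symbol in P = F/A:
  F (force): kg·m/s²
  A (area): m²  → in the denominator, contributes 1/m²

Multiplying the contributions: [kg·m/s²] · [1/m²]
Adding exponents of each base unit: kg: 1, m: -1, s: -2
SI base units of pressure: kg/(m·s²)

Answer: kg/(m·s²)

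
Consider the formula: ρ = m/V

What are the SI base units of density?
Units of each symbol in ρ = m/V:
  m (mass): kg
  V (volume): m³  → in the denominator, contributes 1/m³

Multiplying the contributions: [kg] · [1/m³]
Adding exponents of each base unit: kg: 1, m: -3
SI base units of density: kg/m³

Answer: kg/m³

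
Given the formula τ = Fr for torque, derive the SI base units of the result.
Units of each symbol in τ = Fr:
  F (force): kg·m/s²
  r (lever arm): m

Multiplying the contributions: [kg·m/s²] · [m]
Adding exponents of each base unit: kg: 1, m: 2, s: -2
SI base units of torque: kg·m²/s²

Answer: kg·m²/s²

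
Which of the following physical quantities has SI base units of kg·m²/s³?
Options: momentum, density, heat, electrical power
Checking the SI base units of each option:
  momentum (p = mv): kg·m/s  ✗
  density (ρ = m/V): kg/m³  ✗
  heat (Q = mcΔT): kg·m²/s²  ✗
  electrical power (P = IV): kg·m²/s³  ✓ matches

Only electrical power has units kg·m²/s³.

Answer: electrical power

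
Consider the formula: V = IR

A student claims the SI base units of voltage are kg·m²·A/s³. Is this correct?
Units of each symbol in V = IR:
  I (current): A
  R (resistance, in ohms): kg·m²/(s³·A²)

Multiplying the contributions: [A] · [kg·m²/(s³·A²)]
Adding exponents of each base unit: kg: 1, m: 2, s: -3, A: -1
SI base units of voltage: kg·m²/(s³·A)

The claimed units kg·m²·A/s³ (exponents kg: 1, m: 2, s: -3, A: 1) do not match the derived units kg·m²/(s³·A) (exponents kg: 1, m: 2, s: -3, A: -1), so the claim is incorrect.

Answer: No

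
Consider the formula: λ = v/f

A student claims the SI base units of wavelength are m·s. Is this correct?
Units of each symbol in λ = v/f:
  v (wave speed): m/s
  f (frequency): 1/s  → in the denominator, contributes s

Multiplying the contributions: [m/s] · [s]
Adding exponents of each base unit: m: 1
SI base units of wavelength: m

The claimed units m·s (exponents m: 1, s: 1) do not match the derived units m (exponents m: 1), so the claim is incorrect.

Answer: No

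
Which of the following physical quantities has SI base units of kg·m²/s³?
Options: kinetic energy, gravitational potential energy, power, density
Checking the SI base units of each option:
  kinetic energy (E = ½mv²): kg·m²/s²  ✗
  gravitational potential energy (U = -GMm/r): kg·m²/s²  ✗
  power (P = W/t): kg·m²/s³  ✓ matches
  density (ρ = m/V): kg/m³  ✗

Only power has units kg·m²/s³.

Answer: power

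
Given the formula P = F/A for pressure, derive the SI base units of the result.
Units of each symbol in P = F/A:
  F (force): kg·m/s²
  A (area): m²  → in the denominator, contributes 1/m²

Multiplying the contributions: [kg·m/s²] · [1/m²]
Adding exponents of each base unit: kg: 1, m: -1, s: -2
SI base units of pressure: kg/(m·s²)

Answer: kg/(m·s²)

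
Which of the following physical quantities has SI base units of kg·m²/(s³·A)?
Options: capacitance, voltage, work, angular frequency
Checking the SI base units of each option:
  capacitance (C = Q/V): s⁴·A²/(kg·m²)  ✗
  voltage (V = IR): kg·m²/(s³·A)  ✓ matches
  work (W = Fd): kg·m²/s²  ✗
  angular frequency (ω = 2πf): 1/s  ✗

Only voltage has units kg·m²/(s³·A).

Answer: voltage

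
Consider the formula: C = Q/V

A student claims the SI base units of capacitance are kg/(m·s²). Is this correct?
Units of each symbol in C = Q/V:
  Q (charge, in coulombs): s·A
  V (voltage, in volts): kg·m²/(s³·A)  → in the denominator, contributes s³·A/(kg·m²)

Multiplying the contributions: [s·A] · [s³·A/(kg·m²)]
Adding exponents of each base unit: kg: -1, m: -2, s: 4, A: 2
SI base units of capacitance: s⁴·A²/(kg·m²)

The claimed units kg/(m·s²) (exponents kg: 1, m: -1, s: -2) do not match the derived units s⁴·A²/(kg·m²) (exponents kg: -1, m: -2, s: 4, A: 2), so the claim is incorrect.

Answer: No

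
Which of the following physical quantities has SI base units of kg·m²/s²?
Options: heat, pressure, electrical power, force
Checking the SI base units of each option:
  heat (Q = mcΔT): kg·m²/s²  ✓ matches
  pressure (P = F/A): kg/(m·s²)  ✗
  electrical power (P = IV): kg·m²/s³  ✗
  force (F = ma): kg·m/s²  ✗

Only heat has units kg·m²/s².

Answer: heat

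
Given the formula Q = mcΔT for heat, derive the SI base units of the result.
Units of each symbol in Q = mcΔT:
  m (mass): kg
  c (specific heat capacity, in J/(kg·K)): m²/(s²·K)
  ΔT (temperature change): K

Multiplying the contributions: [kg] · [m²/(s²·K)] · [K]
Adding exponents of each base unit: kg: 1, m: 2, s: -2
SI base units of heat: kg·m²/s²

Answer: kg·m²/s²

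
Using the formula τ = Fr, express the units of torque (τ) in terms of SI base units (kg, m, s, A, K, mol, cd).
Units of each symbol in τ = Fr:
  F (force): kg·m/s²
  r (lever arm): m

Multiplying the contributions: [kg·m/s²] · [m]
Adding exponents of each base unit: kg: 1, m: 2, s: -2
SI base units of torque: kg·m²/s²

Answer: kg·m²/s²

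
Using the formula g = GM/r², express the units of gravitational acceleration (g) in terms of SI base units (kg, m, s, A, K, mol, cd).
Units of each symbol in g = GM/r²:
  G (gravitational constant): m³/(kg·s²)
  M (mass): kg
  r (distance): m  → to the power 2 in the denominator, contributes 1/m²

Multiplying the contributions: [m³/(kg·s²)] · [kg] · [1/m²]
Adding exponents of each base unit: m: 1, s: -2
SI base units of gravitational acceleration: m/s²

Answer: m/s²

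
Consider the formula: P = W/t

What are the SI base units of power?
Units of each symbol in P = W/t:
  W (work): kg·m²/s²
  t (time): s  → in the denominator, contributes 1/s

Multiplying the contributions: [kg·m²/s²] · [1/s]
Adding exponents of each base unit: kg: 1, m: 2, s: -3
SI base units of power: kg·m²/s³

Answer: kg·m²/s³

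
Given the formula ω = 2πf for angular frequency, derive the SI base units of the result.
Units of each symbol in ω = 2πf:
  f (frequency): 1/s
  The factor 2π is dimensionless.

Multiplying the contributions: [1/s]
Adding exponents of each base unit: s: -1
SI base units of angular frequency: 1/s

Answer: 1/s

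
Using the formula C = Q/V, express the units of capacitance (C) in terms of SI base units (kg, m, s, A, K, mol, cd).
Units of each symbol in C = Q/V:
  Q (charge, in coulombs): s·A
  V (voltage, in volts): kg·m²/(s³·A)  → in the denominator, contributes s³·A/(kg·m²)

Multiplying the contributions: [s·A] · [s³·A/(kg·m²)]
Adding exponents of each base unit: kg: -1, m: -2, s: 4, A: 2
SI base units of capacitance: s⁴·A²/(kg·m²)

Answer: s⁴·A²/(kg·m²)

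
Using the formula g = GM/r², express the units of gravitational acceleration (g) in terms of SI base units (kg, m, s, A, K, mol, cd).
Units of each symbol in g = GM/r²:
  G (gravitational constant): m³/(kg·s²)
  M (mass): kg
  r (distance): m  → to the power 2 in the denominator, contributes 1/m²

Multiplying the contributions: [m³/(kg·s²)] · [kg] · [1/m²]
Adding exponents of each base unit: m: 1, s: -2
SI base units of gravitational acceleration: m/s²

Answer: m/s²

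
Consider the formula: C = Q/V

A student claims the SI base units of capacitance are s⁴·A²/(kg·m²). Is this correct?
Units of each symbol in C = Q/V:
  Q (charge, in coulombs): s·A
  V (voltage, in volts): kg·m²/(s³·A)  → in the denominator, contributes s³·A/(kg·m²)

Multiplying the contributions: [s·A] · [s³·A/(kg·m²)]
Adding exponents of each base unit: kg: -1, m: -2, s: 4, A: 2
SI base units of capacitance: s⁴·A²/(kg·m²)

The claimed units s⁴·A²/(kg·m²) match the derived units, so the claim is correct.

Answer: Yes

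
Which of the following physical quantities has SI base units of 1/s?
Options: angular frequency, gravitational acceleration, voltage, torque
Checking the SI base units of each option:
  angular frequency (ω = 2πf): 1/s  ✓ matches
  gravitational acceleration (g = GM/r²): m/s²  ✗
  voltage (V = IR): kg·m²/(s³·A)  ✗
  torque (τ = Fr): kg·m²/s²  ✗

Only angular frequency has units 1/s.

Answer: angular frequency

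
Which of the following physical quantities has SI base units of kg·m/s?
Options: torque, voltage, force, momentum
Checking the SI base units of each option:
  torque (τ = Fr): kg·m²/s²  ✗
  voltage (V = IR): kg·m²/(s³·A)  ✗
  force (F = ma): kg·m/s²  ✗
  momentum (p = mv): kg·m/s  ✓ matches

Only momentum has units kg·m/s.

Answer: momentum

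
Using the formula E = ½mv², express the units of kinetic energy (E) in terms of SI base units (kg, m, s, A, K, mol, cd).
Units of each symbol in E = ½mv²:
  m (mass): kg
  v (speed): m/s  → to the power 2, contributes m²/s²
  The factor ½ is dimensionless.

Multiplying the contributions: [kg] · [m²/s²]
Adding exponents of each base unit: kg: 1, m: 2, s: -2
SI base units of kinetic energy: kg·m²/s²

Answer: kg·m²/s²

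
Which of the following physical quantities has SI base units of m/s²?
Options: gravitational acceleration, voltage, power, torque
Checking the SI base units of each option:
  gravitational acceleration (g = GM/r²): m/s²  ✓ matches
  voltage (V = IR): kg·m²/(s³·A)  ✗
  power (P = W/t): kg·m²/s³  ✗
  torque (τ = Fr): kg·m²/s²  ✗

Only gravitational acceleration has units m/s².

Answer: gravitational acceleration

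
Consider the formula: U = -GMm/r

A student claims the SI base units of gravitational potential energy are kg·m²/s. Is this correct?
Units of each symbol in U = -GMm/r:
  G (gravitational constant): m³/(kg·s²)
  M (mass): kg
  m (mass): kg
  r (distance): m  → in the denominator, contributes 1/m
  The minus sign does not affect the units.

Multiplying the contributions: [m³/(kg·s²)] · [kg] · [kg] · [1/m]
Adding exponents of each base unit: kg: 1, m: 2, s: -2
SI base units of gravitational potential energy: kg·m²/s²

The claimed units kg·m²/s (exponents kg: 1, m: 2, s: -1) do not match the derived units kg·m²/s² (exponents kg: 1, m: 2, s: -2), so the claim is incorrect.

Answer: No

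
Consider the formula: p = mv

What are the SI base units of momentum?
Units of each symbol in p = mv:
  m (mass): kg
  v (velocity): m/s

Multiplying the contributions: [kg] · [m/s]
Adding exponents of each base unit: kg: 1, m: 1, s: -1
SI base units of momentum: kg·m/s

Answer: kg·m/s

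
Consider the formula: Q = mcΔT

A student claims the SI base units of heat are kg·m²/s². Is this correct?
Units of each symbol in Q = mcΔT:
  m (mass): kg
  c (specific heat capacity, in J/(kg·K)): m²/(s²·K)
  ΔT (temperature change): K

Multiplying the contributions: [kg] · [m²/(s²·K)] · [K]
Adding exponents of each base unit: kg: 1, m: 2, s: -2
SI base units of heat: kg·m²/s²

The claimed units kg·m²/s² match the derived units, so the claim is correct.

Answer: Yes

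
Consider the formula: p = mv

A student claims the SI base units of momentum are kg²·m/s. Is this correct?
Units of each symbol in p = mv:
  m (mass): kg
  v (velocity): m/s

Multiplying the contributions: [kg] · [m/s]
Adding exponents of each base unit: kg: 1, m: 1, s: -1
SI base units of momentum: kg·m/s

The claimed units kg²·m/s (exponents kg: 2, m: 1, s: -1) do not match the derived units kg·m/s (exponents kg: 1, m: 1, s: -1), so the claim is incorrect.

Answer: No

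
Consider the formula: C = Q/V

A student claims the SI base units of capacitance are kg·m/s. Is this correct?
Units of each symbol in C = Q/V:
  Q (charge, in coulombs): s·A
  V (voltage, in volts): kg·m²/(s³·A)  → in the denominator, contributes s³·A/(kg·m²)

Multiplying the contributions: [s·A] · [s³·A/(kg·m²)]
Adding exponents of each base unit: kg: -1, m: -2, s: 4, A: 2
SI base units of capacitance: s⁴·A²/(kg·m²)

The claimed units kg·m/s (exponents kg: 1, m: 1, s: -1) do not match the derived units s⁴·A²/(kg·m²) (exponents kg: -1, m: -2, s: 4, A: 2), so the claim is incorrect.

Answer: No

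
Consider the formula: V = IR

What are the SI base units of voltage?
Units of each symbol in V = IR:
  I (current): A
  R (resistance, in ohms): kg·m²/(s³·A²)

Multiplying the contributions: [A] · [kg·m²/(s³·A²)]
Adding exponents of each base unit: kg: 1, m: 2, s: -3, A: -1
SI base units of voltage: kg·m²/(s³·A)

Answer: kg·m²/(s³·A)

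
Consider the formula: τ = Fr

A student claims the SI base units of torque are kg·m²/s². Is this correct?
Units of each symbol in τ = Fr:
  F (force): kg·m/s²
  r (lever arm): m

Multiplying the contributions: [kg·m/s²] · [m]
Adding exponents of each base unit: kg: 1, m: 2, s: -2
SI base units of torque: kg·m²/s²

The claimed units kg·m²/s² match the derived units, so the claim is correct.

Answer: Yes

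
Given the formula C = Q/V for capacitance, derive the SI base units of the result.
Units of each symbol in C = Q/V:
  Q (charge, in coulombs): s·A
  V (voltage, in volts): kg·m²/(s³·A)  → in the denominator, contributes s³·A/(kg·m²)

Multiplying the contributions: [s·A] · [s³·A/(kg·m²)]
Adding exponents of each base unit: kg: -1, m: -2, s: 4, A: 2
SI base units of capacitance: s⁴·A²/(kg·m²)

Answer: s⁴·A²/(kg·m²)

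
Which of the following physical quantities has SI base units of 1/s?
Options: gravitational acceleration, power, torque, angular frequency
Checking the SI base units of each option:
  gravitational acceleration (g = GM/r²): m/s²  ✗
  power (P = W/t): kg·m²/s³  ✗
  torque (τ = Fr): kg·m²/s²  ✗
  angular frequency (ω = 2πf): 1/s  ✓ matches

Only angular frequency has units 1/s.

Answer: angular frequency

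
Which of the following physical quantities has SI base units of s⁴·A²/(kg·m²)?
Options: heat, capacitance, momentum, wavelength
Checking the SI base units of each option:
  heat (Q = mcΔT): kg·m²/s²  ✗
  capacitance (C = Q/V): s⁴·A²/(kg·m²)  ✓ matches
  momentum (p = mv): kg·m/s  ✗
  wavelength (λ = v/f): m  ✗

Only capacitance has units s⁴·A²/(kg·m²).

Answer: capacitance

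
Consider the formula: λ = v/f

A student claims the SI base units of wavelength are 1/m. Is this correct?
Units of each symbol in λ = v/f:
  v (wave speed): m/s
  f (frequency): 1/s  → in the denominator, contributes s

Multiplying the contributions: [m/s] · [s]
Adding exponents of each base unit: m: 1
SI base units of wavelength: m

The claimed units 1/m (exponents m: -1) do not match the derived units m (exponents m: 1), so the claim is incorrect.

Answer: No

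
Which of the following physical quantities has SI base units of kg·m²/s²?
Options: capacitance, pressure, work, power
Checking the SI base units of each option:
  capacitance (C = Q/V): s⁴·A²/(kg·m²)  ✗
  pressure (P = F/A): kg/(m·s²)  ✗
  work (W = Fd): kg·m²/s²  ✓ matches
  power (P = W/t): kg·m²/s³  ✗

Only work has units kg·m²/s².

Answer: work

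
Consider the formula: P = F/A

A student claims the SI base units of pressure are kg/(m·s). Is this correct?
Units of each symbol in P = F/A:
  F (force): kg·m/s²
  A (area): m²  → in the denominator, contributes 1/m²

Multiplying the contributions: [kg·m/s²] · [1/m²]
Adding exponents of each base unit: kg: 1, m: -1, s: -2
SI base units of pressure: kg/(m·s²)

The claimed units kg/(m·s) (exponents kg: 1, m: -1, s: -1) do not match the derived units kg/(m·s²) (exponents kg: 1, m: -1, s: -2), so the claim is incorrect.

Answer: No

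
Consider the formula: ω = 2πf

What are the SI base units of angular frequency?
Units of each symbol in ω = 2πf:
  f (frequency): 1/s
  The factor 2π is dimensionless.

Multiplying the contributions: [1/s]
Adding exponents of each base unit: s: -1
SI base units of angular frequency: 1/s

Answer: 1/s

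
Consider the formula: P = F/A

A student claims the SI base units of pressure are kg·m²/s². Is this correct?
Units of each symbol in P = F/A:
  F (force): kg·m/s²
  A (area): m²  → in the denominator, contributes 1/m²

Multiplying the contributions: [kg·m/s²] · [1/m²]
Adding exponents of each base unit: kg: 1, m: -1, s: -2
SI base units of pressure: kg/(m·s²)

The claimed units kg·m²/s² (exponents kg: 1, m: 2, s: -2) do not match the derived units kg/(m·s²) (exponents kg: 1, m: -1, s: -2), so the claim is incorrect.

Answer: No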